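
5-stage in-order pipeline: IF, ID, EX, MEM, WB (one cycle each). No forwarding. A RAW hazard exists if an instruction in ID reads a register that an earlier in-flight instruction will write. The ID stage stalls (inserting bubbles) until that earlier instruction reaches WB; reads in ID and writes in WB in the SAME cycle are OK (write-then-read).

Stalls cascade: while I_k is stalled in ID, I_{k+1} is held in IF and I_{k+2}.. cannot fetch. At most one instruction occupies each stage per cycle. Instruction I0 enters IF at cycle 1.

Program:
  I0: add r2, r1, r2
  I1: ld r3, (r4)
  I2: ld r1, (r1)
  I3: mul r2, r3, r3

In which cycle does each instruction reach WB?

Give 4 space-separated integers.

Answer: 5 6 7 9

Derivation:
I0 add r2 <- r1,r2: IF@1 ID@2 stall=0 (-) EX@3 MEM@4 WB@5
I1 ld r3 <- r4: IF@2 ID@3 stall=0 (-) EX@4 MEM@5 WB@6
I2 ld r1 <- r1: IF@3 ID@4 stall=0 (-) EX@5 MEM@6 WB@7
I3 mul r2 <- r3,r3: IF@4 ID@5 stall=1 (RAW on I1.r3 (WB@6)) EX@7 MEM@8 WB@9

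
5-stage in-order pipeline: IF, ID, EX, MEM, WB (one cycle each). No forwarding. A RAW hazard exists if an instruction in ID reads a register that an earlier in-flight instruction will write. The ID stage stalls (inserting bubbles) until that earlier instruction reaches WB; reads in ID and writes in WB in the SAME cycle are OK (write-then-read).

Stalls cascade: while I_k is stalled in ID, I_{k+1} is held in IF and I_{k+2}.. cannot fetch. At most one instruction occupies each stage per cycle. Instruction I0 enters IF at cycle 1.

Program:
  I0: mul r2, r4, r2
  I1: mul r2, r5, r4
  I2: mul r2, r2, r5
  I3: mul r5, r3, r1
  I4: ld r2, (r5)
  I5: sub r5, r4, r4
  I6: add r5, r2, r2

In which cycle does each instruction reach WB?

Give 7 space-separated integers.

I0 mul r2 <- r4,r2: IF@1 ID@2 stall=0 (-) EX@3 MEM@4 WB@5
I1 mul r2 <- r5,r4: IF@2 ID@3 stall=0 (-) EX@4 MEM@5 WB@6
I2 mul r2 <- r2,r5: IF@3 ID@4 stall=2 (RAW on I1.r2 (WB@6)) EX@7 MEM@8 WB@9
I3 mul r5 <- r3,r1: IF@4 ID@7 stall=0 (-) EX@8 MEM@9 WB@10
I4 ld r2 <- r5: IF@7 ID@8 stall=2 (RAW on I3.r5 (WB@10)) EX@11 MEM@12 WB@13
I5 sub r5 <- r4,r4: IF@8 ID@11 stall=0 (-) EX@12 MEM@13 WB@14
I6 add r5 <- r2,r2: IF@11 ID@12 stall=1 (RAW on I4.r2 (WB@13)) EX@14 MEM@15 WB@16

Answer: 5 6 9 10 13 14 16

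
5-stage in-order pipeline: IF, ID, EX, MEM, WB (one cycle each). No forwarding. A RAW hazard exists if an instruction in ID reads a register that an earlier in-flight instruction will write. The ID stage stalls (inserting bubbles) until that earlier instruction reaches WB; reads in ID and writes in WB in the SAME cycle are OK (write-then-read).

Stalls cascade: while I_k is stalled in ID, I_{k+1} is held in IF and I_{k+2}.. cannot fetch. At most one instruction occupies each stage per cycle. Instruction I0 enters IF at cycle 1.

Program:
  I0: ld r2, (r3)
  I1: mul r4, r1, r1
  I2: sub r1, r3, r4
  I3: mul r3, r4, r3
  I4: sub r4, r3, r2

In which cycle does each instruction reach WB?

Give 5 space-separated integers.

Answer: 5 6 9 10 13

Derivation:
I0 ld r2 <- r3: IF@1 ID@2 stall=0 (-) EX@3 MEM@4 WB@5
I1 mul r4 <- r1,r1: IF@2 ID@3 stall=0 (-) EX@4 MEM@5 WB@6
I2 sub r1 <- r3,r4: IF@3 ID@4 stall=2 (RAW on I1.r4 (WB@6)) EX@7 MEM@8 WB@9
I3 mul r3 <- r4,r3: IF@4 ID@7 stall=0 (-) EX@8 MEM@9 WB@10
I4 sub r4 <- r3,r2: IF@7 ID@8 stall=2 (RAW on I3.r3 (WB@10)) EX@11 MEM@12 WB@13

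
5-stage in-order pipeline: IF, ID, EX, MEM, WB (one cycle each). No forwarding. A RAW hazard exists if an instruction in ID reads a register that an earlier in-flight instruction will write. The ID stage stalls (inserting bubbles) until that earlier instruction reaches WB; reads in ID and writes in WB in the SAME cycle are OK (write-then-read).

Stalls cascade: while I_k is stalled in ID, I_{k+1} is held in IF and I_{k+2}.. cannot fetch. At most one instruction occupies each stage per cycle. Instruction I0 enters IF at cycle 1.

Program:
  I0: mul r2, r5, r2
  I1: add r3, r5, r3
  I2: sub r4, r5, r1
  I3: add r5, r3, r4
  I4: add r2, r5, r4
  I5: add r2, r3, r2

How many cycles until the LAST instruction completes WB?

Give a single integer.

Answer: 16

Derivation:
I0 mul r2 <- r5,r2: IF@1 ID@2 stall=0 (-) EX@3 MEM@4 WB@5
I1 add r3 <- r5,r3: IF@2 ID@3 stall=0 (-) EX@4 MEM@5 WB@6
I2 sub r4 <- r5,r1: IF@3 ID@4 stall=0 (-) EX@5 MEM@6 WB@7
I3 add r5 <- r3,r4: IF@4 ID@5 stall=2 (RAW on I2.r4 (WB@7)) EX@8 MEM@9 WB@10
I4 add r2 <- r5,r4: IF@5 ID@8 stall=2 (RAW on I3.r5 (WB@10)) EX@11 MEM@12 WB@13
I5 add r2 <- r3,r2: IF@8 ID@11 stall=2 (RAW on I4.r2 (WB@13)) EX@14 MEM@15 WB@16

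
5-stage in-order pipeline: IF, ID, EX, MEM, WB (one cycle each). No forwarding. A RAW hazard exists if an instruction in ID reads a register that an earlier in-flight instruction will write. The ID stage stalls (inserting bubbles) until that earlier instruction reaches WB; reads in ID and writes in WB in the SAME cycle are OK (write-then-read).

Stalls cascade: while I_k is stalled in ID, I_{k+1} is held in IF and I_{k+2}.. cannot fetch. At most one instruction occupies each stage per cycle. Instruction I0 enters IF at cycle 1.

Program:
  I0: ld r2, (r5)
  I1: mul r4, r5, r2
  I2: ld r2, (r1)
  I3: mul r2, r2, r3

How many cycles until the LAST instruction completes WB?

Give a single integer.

I0 ld r2 <- r5: IF@1 ID@2 stall=0 (-) EX@3 MEM@4 WB@5
I1 mul r4 <- r5,r2: IF@2 ID@3 stall=2 (RAW on I0.r2 (WB@5)) EX@6 MEM@7 WB@8
I2 ld r2 <- r1: IF@3 ID@6 stall=0 (-) EX@7 MEM@8 WB@9
I3 mul r2 <- r2,r3: IF@6 ID@7 stall=2 (RAW on I2.r2 (WB@9)) EX@10 MEM@11 WB@12

Answer: 12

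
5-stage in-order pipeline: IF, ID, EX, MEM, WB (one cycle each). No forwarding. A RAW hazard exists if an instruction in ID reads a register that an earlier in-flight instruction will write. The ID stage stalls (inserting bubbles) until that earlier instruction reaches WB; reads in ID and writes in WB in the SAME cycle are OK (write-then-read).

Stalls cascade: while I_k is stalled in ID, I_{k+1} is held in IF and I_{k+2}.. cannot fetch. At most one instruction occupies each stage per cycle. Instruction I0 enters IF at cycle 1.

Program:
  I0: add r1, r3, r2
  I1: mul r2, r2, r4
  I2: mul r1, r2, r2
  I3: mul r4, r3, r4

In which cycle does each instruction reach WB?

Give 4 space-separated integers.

Answer: 5 6 9 10

Derivation:
I0 add r1 <- r3,r2: IF@1 ID@2 stall=0 (-) EX@3 MEM@4 WB@5
I1 mul r2 <- r2,r4: IF@2 ID@3 stall=0 (-) EX@4 MEM@5 WB@6
I2 mul r1 <- r2,r2: IF@3 ID@4 stall=2 (RAW on I1.r2 (WB@6)) EX@7 MEM@8 WB@9
I3 mul r4 <- r3,r4: IF@4 ID@7 stall=0 (-) EX@8 MEM@9 WB@10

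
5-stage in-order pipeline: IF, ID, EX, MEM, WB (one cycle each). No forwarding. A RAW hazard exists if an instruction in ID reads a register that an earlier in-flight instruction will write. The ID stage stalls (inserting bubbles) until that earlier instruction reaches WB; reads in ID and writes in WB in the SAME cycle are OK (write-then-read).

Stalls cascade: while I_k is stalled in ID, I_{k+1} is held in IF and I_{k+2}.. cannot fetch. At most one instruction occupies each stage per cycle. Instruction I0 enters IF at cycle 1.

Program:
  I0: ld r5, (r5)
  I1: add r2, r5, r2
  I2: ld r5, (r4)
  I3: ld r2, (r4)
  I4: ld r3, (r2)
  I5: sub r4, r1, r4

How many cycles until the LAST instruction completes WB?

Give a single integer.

I0 ld r5 <- r5: IF@1 ID@2 stall=0 (-) EX@3 MEM@4 WB@5
I1 add r2 <- r5,r2: IF@2 ID@3 stall=2 (RAW on I0.r5 (WB@5)) EX@6 MEM@7 WB@8
I2 ld r5 <- r4: IF@3 ID@6 stall=0 (-) EX@7 MEM@8 WB@9
I3 ld r2 <- r4: IF@6 ID@7 stall=0 (-) EX@8 MEM@9 WB@10
I4 ld r3 <- r2: IF@7 ID@8 stall=2 (RAW on I3.r2 (WB@10)) EX@11 MEM@12 WB@13
I5 sub r4 <- r1,r4: IF@8 ID@11 stall=0 (-) EX@12 MEM@13 WB@14

Answer: 14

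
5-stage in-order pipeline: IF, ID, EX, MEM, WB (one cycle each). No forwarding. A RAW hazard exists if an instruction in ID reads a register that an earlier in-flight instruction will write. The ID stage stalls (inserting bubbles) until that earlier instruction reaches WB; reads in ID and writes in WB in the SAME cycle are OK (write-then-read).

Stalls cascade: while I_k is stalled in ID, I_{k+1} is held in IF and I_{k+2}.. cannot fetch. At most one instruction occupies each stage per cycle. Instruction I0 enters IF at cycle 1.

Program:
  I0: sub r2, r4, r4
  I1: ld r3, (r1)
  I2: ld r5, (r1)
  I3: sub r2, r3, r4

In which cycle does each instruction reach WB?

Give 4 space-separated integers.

Answer: 5 6 7 9

Derivation:
I0 sub r2 <- r4,r4: IF@1 ID@2 stall=0 (-) EX@3 MEM@4 WB@5
I1 ld r3 <- r1: IF@2 ID@3 stall=0 (-) EX@4 MEM@5 WB@6
I2 ld r5 <- r1: IF@3 ID@4 stall=0 (-) EX@5 MEM@6 WB@7
I3 sub r2 <- r3,r4: IF@4 ID@5 stall=1 (RAW on I1.r3 (WB@6)) EX@7 MEM@8 WB@9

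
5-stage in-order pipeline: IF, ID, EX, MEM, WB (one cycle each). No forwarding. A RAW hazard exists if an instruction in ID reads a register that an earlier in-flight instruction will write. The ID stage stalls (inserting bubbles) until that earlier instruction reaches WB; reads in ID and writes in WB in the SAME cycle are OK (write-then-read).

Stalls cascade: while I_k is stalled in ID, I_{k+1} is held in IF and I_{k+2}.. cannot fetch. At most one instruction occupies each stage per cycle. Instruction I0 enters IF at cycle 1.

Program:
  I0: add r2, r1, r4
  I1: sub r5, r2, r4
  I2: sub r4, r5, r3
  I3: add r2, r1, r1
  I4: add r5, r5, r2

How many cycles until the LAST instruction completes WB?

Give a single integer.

I0 add r2 <- r1,r4: IF@1 ID@2 stall=0 (-) EX@3 MEM@4 WB@5
I1 sub r5 <- r2,r4: IF@2 ID@3 stall=2 (RAW on I0.r2 (WB@5)) EX@6 MEM@7 WB@8
I2 sub r4 <- r5,r3: IF@3 ID@6 stall=2 (RAW on I1.r5 (WB@8)) EX@9 MEM@10 WB@11
I3 add r2 <- r1,r1: IF@6 ID@9 stall=0 (-) EX@10 MEM@11 WB@12
I4 add r5 <- r5,r2: IF@9 ID@10 stall=2 (RAW on I3.r2 (WB@12)) EX@13 MEM@14 WB@15

Answer: 15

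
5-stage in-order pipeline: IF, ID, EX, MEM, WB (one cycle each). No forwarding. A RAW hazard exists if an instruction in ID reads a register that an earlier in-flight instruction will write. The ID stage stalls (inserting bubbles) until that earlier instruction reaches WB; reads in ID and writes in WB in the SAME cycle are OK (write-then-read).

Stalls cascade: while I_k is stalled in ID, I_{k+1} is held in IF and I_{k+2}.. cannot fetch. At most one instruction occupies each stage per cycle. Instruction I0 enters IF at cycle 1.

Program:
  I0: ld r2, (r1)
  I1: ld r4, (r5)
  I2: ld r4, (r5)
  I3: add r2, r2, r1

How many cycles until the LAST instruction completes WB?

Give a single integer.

Answer: 8

Derivation:
I0 ld r2 <- r1: IF@1 ID@2 stall=0 (-) EX@3 MEM@4 WB@5
I1 ld r4 <- r5: IF@2 ID@3 stall=0 (-) EX@4 MEM@5 WB@6
I2 ld r4 <- r5: IF@3 ID@4 stall=0 (-) EX@5 MEM@6 WB@7
I3 add r2 <- r2,r1: IF@4 ID@5 stall=0 (-) EX@6 MEM@7 WB@8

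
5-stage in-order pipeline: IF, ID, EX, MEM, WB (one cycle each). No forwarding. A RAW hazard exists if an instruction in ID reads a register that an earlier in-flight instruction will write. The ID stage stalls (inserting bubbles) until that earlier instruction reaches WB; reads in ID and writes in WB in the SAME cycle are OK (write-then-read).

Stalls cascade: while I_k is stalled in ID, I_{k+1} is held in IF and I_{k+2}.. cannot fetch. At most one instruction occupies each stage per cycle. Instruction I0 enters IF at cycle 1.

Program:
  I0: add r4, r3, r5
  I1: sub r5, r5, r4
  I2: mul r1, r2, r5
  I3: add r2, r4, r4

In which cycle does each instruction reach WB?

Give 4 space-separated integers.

Answer: 5 8 11 12

Derivation:
I0 add r4 <- r3,r5: IF@1 ID@2 stall=0 (-) EX@3 MEM@4 WB@5
I1 sub r5 <- r5,r4: IF@2 ID@3 stall=2 (RAW on I0.r4 (WB@5)) EX@6 MEM@7 WB@8
I2 mul r1 <- r2,r5: IF@3 ID@6 stall=2 (RAW on I1.r5 (WB@8)) EX@9 MEM@10 WB@11
I3 add r2 <- r4,r4: IF@6 ID@9 stall=0 (-) EX@10 MEM@11 WB@12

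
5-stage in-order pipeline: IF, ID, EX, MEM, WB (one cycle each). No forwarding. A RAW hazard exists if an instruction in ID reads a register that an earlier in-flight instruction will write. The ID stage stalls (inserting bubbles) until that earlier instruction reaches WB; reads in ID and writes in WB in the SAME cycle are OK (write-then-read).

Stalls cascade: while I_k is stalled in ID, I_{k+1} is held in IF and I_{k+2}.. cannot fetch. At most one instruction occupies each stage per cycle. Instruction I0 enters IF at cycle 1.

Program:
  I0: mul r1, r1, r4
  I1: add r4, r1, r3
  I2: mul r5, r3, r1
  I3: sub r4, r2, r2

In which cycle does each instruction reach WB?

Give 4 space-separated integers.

I0 mul r1 <- r1,r4: IF@1 ID@2 stall=0 (-) EX@3 MEM@4 WB@5
I1 add r4 <- r1,r3: IF@2 ID@3 stall=2 (RAW on I0.r1 (WB@5)) EX@6 MEM@7 WB@8
I2 mul r5 <- r3,r1: IF@3 ID@6 stall=0 (-) EX@7 MEM@8 WB@9
I3 sub r4 <- r2,r2: IF@6 ID@7 stall=0 (-) EX@8 MEM@9 WB@10

Answer: 5 8 9 10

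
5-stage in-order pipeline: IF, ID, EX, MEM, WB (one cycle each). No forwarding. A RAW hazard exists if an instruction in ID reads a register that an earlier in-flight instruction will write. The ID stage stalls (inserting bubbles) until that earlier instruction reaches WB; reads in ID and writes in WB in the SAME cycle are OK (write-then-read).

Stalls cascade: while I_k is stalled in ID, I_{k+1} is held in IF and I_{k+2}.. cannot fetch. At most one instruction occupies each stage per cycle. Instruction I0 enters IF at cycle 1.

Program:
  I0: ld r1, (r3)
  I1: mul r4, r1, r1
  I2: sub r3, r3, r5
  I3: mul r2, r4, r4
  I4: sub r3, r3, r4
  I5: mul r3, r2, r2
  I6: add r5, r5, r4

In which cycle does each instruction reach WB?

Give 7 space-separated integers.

Answer: 5 8 9 11 12 14 15

Derivation:
I0 ld r1 <- r3: IF@1 ID@2 stall=0 (-) EX@3 MEM@4 WB@5
I1 mul r4 <- r1,r1: IF@2 ID@3 stall=2 (RAW on I0.r1 (WB@5)) EX@6 MEM@7 WB@8
I2 sub r3 <- r3,r5: IF@3 ID@6 stall=0 (-) EX@7 MEM@8 WB@9
I3 mul r2 <- r4,r4: IF@6 ID@7 stall=1 (RAW on I1.r4 (WB@8)) EX@9 MEM@10 WB@11
I4 sub r3 <- r3,r4: IF@7 ID@9 stall=0 (-) EX@10 MEM@11 WB@12
I5 mul r3 <- r2,r2: IF@9 ID@10 stall=1 (RAW on I3.r2 (WB@11)) EX@12 MEM@13 WB@14
I6 add r5 <- r5,r4: IF@10 ID@12 stall=0 (-) EX@13 MEM@14 WB@15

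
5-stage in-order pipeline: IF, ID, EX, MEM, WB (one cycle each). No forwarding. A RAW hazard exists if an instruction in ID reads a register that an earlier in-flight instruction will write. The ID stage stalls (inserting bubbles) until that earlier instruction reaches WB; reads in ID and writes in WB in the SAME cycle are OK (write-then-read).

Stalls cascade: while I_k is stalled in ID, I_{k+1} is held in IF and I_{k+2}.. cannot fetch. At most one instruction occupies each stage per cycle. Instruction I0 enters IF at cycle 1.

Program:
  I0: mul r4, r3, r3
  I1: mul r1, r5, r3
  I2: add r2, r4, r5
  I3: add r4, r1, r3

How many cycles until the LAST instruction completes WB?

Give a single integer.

Answer: 9

Derivation:
I0 mul r4 <- r3,r3: IF@1 ID@2 stall=0 (-) EX@3 MEM@4 WB@5
I1 mul r1 <- r5,r3: IF@2 ID@3 stall=0 (-) EX@4 MEM@5 WB@6
I2 add r2 <- r4,r5: IF@3 ID@4 stall=1 (RAW on I0.r4 (WB@5)) EX@6 MEM@7 WB@8
I3 add r4 <- r1,r3: IF@4 ID@6 stall=0 (-) EX@7 MEM@8 WB@9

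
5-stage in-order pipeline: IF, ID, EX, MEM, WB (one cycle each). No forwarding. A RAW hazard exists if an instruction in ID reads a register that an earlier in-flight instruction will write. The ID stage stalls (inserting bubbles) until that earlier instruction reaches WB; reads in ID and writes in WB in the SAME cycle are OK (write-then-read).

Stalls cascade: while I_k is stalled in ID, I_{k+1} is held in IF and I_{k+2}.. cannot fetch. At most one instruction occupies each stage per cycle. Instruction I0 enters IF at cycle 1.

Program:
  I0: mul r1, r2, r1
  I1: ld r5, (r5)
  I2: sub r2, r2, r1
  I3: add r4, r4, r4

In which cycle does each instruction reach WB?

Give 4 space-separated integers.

Answer: 5 6 8 9

Derivation:
I0 mul r1 <- r2,r1: IF@1 ID@2 stall=0 (-) EX@3 MEM@4 WB@5
I1 ld r5 <- r5: IF@2 ID@3 stall=0 (-) EX@4 MEM@5 WB@6
I2 sub r2 <- r2,r1: IF@3 ID@4 stall=1 (RAW on I0.r1 (WB@5)) EX@6 MEM@7 WB@8
I3 add r4 <- r4,r4: IF@4 ID@6 stall=0 (-) EX@7 MEM@8 WB@9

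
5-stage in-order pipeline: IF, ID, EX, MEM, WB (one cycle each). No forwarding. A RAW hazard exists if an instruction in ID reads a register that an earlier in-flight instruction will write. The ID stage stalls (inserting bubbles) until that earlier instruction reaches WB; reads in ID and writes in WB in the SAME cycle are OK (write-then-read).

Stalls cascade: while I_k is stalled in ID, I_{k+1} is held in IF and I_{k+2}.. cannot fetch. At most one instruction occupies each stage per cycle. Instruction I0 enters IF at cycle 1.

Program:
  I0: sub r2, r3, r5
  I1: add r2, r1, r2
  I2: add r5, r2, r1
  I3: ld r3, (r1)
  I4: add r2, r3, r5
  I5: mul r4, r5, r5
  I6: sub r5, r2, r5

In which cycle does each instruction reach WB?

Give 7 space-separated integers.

Answer: 5 8 11 12 15 16 18

Derivation:
I0 sub r2 <- r3,r5: IF@1 ID@2 stall=0 (-) EX@3 MEM@4 WB@5
I1 add r2 <- r1,r2: IF@2 ID@3 stall=2 (RAW on I0.r2 (WB@5)) EX@6 MEM@7 WB@8
I2 add r5 <- r2,r1: IF@3 ID@6 stall=2 (RAW on I1.r2 (WB@8)) EX@9 MEM@10 WB@11
I3 ld r3 <- r1: IF@6 ID@9 stall=0 (-) EX@10 MEM@11 WB@12
I4 add r2 <- r3,r5: IF@9 ID@10 stall=2 (RAW on I3.r3 (WB@12)) EX@13 MEM@14 WB@15
I5 mul r4 <- r5,r5: IF@10 ID@13 stall=0 (-) EX@14 MEM@15 WB@16
I6 sub r5 <- r2,r5: IF@13 ID@14 stall=1 (RAW on I4.r2 (WB@15)) EX@16 MEM@17 WB@18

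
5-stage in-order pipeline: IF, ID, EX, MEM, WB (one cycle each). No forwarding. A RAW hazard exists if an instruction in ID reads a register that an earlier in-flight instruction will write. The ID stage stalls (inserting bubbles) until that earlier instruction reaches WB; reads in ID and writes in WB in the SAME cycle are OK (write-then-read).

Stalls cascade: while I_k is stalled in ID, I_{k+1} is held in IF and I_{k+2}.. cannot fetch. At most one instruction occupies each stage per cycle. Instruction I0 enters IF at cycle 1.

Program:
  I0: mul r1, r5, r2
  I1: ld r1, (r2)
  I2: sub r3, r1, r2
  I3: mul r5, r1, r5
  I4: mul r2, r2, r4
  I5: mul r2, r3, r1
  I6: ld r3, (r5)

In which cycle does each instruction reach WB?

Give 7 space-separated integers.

Answer: 5 6 9 10 11 12 13

Derivation:
I0 mul r1 <- r5,r2: IF@1 ID@2 stall=0 (-) EX@3 MEM@4 WB@5
I1 ld r1 <- r2: IF@2 ID@3 stall=0 (-) EX@4 MEM@5 WB@6
I2 sub r3 <- r1,r2: IF@3 ID@4 stall=2 (RAW on I1.r1 (WB@6)) EX@7 MEM@8 WB@9
I3 mul r5 <- r1,r5: IF@4 ID@7 stall=0 (-) EX@8 MEM@9 WB@10
I4 mul r2 <- r2,r4: IF@7 ID@8 stall=0 (-) EX@9 MEM@10 WB@11
I5 mul r2 <- r3,r1: IF@8 ID@9 stall=0 (-) EX@10 MEM@11 WB@12
I6 ld r3 <- r5: IF@9 ID@10 stall=0 (-) EX@11 MEM@12 WB@13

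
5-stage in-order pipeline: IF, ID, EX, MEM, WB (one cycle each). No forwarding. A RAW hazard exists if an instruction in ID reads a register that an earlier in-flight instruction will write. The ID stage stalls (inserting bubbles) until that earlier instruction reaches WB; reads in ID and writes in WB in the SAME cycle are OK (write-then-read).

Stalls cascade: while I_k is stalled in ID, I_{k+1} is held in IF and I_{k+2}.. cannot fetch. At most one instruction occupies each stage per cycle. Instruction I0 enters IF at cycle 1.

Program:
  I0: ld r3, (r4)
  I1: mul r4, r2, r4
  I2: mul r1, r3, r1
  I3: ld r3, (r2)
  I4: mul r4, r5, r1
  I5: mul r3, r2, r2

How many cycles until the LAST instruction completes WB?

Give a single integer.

Answer: 12

Derivation:
I0 ld r3 <- r4: IF@1 ID@2 stall=0 (-) EX@3 MEM@4 WB@5
I1 mul r4 <- r2,r4: IF@2 ID@3 stall=0 (-) EX@4 MEM@5 WB@6
I2 mul r1 <- r3,r1: IF@3 ID@4 stall=1 (RAW on I0.r3 (WB@5)) EX@6 MEM@7 WB@8
I3 ld r3 <- r2: IF@4 ID@6 stall=0 (-) EX@7 MEM@8 WB@9
I4 mul r4 <- r5,r1: IF@6 ID@7 stall=1 (RAW on I2.r1 (WB@8)) EX@9 MEM@10 WB@11
I5 mul r3 <- r2,r2: IF@7 ID@9 stall=0 (-) EX@10 MEM@11 WB@12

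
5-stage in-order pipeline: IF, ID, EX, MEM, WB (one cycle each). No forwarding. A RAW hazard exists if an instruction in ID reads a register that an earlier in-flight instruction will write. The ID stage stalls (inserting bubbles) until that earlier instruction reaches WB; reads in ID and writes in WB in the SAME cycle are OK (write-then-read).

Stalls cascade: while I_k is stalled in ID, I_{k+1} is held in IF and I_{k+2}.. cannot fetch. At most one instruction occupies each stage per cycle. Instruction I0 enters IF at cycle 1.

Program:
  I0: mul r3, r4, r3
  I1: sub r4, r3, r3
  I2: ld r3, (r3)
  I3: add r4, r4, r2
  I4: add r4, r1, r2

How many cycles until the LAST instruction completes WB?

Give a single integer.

Answer: 12

Derivation:
I0 mul r3 <- r4,r3: IF@1 ID@2 stall=0 (-) EX@3 MEM@4 WB@5
I1 sub r4 <- r3,r3: IF@2 ID@3 stall=2 (RAW on I0.r3 (WB@5)) EX@6 MEM@7 WB@8
I2 ld r3 <- r3: IF@3 ID@6 stall=0 (-) EX@7 MEM@8 WB@9
I3 add r4 <- r4,r2: IF@6 ID@7 stall=1 (RAW on I1.r4 (WB@8)) EX@9 MEM@10 WB@11
I4 add r4 <- r1,r2: IF@7 ID@9 stall=0 (-) EX@10 MEM@11 WB@12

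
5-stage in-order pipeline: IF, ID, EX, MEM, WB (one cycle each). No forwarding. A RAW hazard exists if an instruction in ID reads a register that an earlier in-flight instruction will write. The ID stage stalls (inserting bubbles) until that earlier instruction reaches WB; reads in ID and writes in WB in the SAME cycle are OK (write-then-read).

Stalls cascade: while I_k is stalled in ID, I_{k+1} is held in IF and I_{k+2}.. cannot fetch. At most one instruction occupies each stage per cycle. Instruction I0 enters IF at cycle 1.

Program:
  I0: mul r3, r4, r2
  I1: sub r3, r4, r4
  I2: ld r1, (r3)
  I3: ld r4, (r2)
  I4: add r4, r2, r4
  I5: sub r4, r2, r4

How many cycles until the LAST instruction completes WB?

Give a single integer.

I0 mul r3 <- r4,r2: IF@1 ID@2 stall=0 (-) EX@3 MEM@4 WB@5
I1 sub r3 <- r4,r4: IF@2 ID@3 stall=0 (-) EX@4 MEM@5 WB@6
I2 ld r1 <- r3: IF@3 ID@4 stall=2 (RAW on I1.r3 (WB@6)) EX@7 MEM@8 WB@9
I3 ld r4 <- r2: IF@4 ID@7 stall=0 (-) EX@8 MEM@9 WB@10
I4 add r4 <- r2,r4: IF@7 ID@8 stall=2 (RAW on I3.r4 (WB@10)) EX@11 MEM@12 WB@13
I5 sub r4 <- r2,r4: IF@8 ID@11 stall=2 (RAW on I4.r4 (WB@13)) EX@14 MEM@15 WB@16

Answer: 16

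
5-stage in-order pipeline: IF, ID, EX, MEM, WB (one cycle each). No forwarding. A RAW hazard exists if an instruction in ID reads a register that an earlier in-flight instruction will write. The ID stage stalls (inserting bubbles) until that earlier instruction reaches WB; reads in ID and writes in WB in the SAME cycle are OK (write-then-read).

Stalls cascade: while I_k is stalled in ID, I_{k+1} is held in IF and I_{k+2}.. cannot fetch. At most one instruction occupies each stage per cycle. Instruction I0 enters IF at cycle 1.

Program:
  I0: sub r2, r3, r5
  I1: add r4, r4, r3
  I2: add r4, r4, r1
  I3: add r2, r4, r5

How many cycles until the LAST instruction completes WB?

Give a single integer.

Answer: 12

Derivation:
I0 sub r2 <- r3,r5: IF@1 ID@2 stall=0 (-) EX@3 MEM@4 WB@5
I1 add r4 <- r4,r3: IF@2 ID@3 stall=0 (-) EX@4 MEM@5 WB@6
I2 add r4 <- r4,r1: IF@3 ID@4 stall=2 (RAW on I1.r4 (WB@6)) EX@7 MEM@8 WB@9
I3 add r2 <- r4,r5: IF@4 ID@7 stall=2 (RAW on I2.r4 (WB@9)) EX@10 MEM@11 WB@12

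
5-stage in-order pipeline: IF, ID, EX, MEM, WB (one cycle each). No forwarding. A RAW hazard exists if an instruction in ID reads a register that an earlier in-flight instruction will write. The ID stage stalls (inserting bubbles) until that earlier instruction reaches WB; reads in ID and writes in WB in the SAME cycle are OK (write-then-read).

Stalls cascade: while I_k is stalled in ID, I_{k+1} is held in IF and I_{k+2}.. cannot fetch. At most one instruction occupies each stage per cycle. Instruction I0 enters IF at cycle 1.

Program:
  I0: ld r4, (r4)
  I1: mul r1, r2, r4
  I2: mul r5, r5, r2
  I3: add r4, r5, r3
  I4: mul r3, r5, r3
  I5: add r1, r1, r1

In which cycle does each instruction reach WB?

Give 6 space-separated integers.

I0 ld r4 <- r4: IF@1 ID@2 stall=0 (-) EX@3 MEM@4 WB@5
I1 mul r1 <- r2,r4: IF@2 ID@3 stall=2 (RAW on I0.r4 (WB@5)) EX@6 MEM@7 WB@8
I2 mul r5 <- r5,r2: IF@3 ID@6 stall=0 (-) EX@7 MEM@8 WB@9
I3 add r4 <- r5,r3: IF@6 ID@7 stall=2 (RAW on I2.r5 (WB@9)) EX@10 MEM@11 WB@12
I4 mul r3 <- r5,r3: IF@7 ID@10 stall=0 (-) EX@11 MEM@12 WB@13
I5 add r1 <- r1,r1: IF@10 ID@11 stall=0 (-) EX@12 MEM@13 WB@14

Answer: 5 8 9 12 13 14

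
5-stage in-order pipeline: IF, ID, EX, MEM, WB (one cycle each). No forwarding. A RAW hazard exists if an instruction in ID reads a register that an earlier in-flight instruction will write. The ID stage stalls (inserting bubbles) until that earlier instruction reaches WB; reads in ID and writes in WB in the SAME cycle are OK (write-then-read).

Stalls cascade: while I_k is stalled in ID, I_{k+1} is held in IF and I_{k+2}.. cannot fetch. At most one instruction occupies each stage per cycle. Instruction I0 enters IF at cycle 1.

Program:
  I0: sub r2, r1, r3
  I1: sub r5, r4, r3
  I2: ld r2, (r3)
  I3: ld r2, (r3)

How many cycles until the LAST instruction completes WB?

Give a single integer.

I0 sub r2 <- r1,r3: IF@1 ID@2 stall=0 (-) EX@3 MEM@4 WB@5
I1 sub r5 <- r4,r3: IF@2 ID@3 stall=0 (-) EX@4 MEM@5 WB@6
I2 ld r2 <- r3: IF@3 ID@4 stall=0 (-) EX@5 MEM@6 WB@7
I3 ld r2 <- r3: IF@4 ID@5 stall=0 (-) EX@6 MEM@7 WB@8

Answer: 8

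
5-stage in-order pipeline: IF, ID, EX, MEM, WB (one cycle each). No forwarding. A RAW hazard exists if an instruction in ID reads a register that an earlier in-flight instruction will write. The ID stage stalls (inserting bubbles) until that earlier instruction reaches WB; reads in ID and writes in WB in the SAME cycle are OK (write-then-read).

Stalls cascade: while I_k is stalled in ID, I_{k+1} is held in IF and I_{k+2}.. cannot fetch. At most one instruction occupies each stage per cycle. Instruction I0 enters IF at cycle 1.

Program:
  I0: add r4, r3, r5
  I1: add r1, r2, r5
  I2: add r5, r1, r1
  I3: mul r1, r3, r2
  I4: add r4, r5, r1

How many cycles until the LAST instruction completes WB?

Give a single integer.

I0 add r4 <- r3,r5: IF@1 ID@2 stall=0 (-) EX@3 MEM@4 WB@5
I1 add r1 <- r2,r5: IF@2 ID@3 stall=0 (-) EX@4 MEM@5 WB@6
I2 add r5 <- r1,r1: IF@3 ID@4 stall=2 (RAW on I1.r1 (WB@6)) EX@7 MEM@8 WB@9
I3 mul r1 <- r3,r2: IF@4 ID@7 stall=0 (-) EX@8 MEM@9 WB@10
I4 add r4 <- r5,r1: IF@7 ID@8 stall=2 (RAW on I3.r1 (WB@10)) EX@11 MEM@12 WB@13

Answer: 13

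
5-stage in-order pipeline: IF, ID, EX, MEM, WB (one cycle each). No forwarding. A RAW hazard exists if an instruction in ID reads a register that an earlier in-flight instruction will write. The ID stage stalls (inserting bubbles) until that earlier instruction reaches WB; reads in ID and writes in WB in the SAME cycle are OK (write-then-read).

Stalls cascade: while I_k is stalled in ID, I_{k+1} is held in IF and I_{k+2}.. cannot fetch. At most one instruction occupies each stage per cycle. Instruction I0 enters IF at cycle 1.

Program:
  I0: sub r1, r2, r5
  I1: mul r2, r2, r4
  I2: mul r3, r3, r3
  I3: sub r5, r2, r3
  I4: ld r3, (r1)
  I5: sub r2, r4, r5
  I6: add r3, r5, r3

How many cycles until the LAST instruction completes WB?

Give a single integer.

Answer: 14

Derivation:
I0 sub r1 <- r2,r5: IF@1 ID@2 stall=0 (-) EX@3 MEM@4 WB@5
I1 mul r2 <- r2,r4: IF@2 ID@3 stall=0 (-) EX@4 MEM@5 WB@6
I2 mul r3 <- r3,r3: IF@3 ID@4 stall=0 (-) EX@5 MEM@6 WB@7
I3 sub r5 <- r2,r3: IF@4 ID@5 stall=2 (RAW on I2.r3 (WB@7)) EX@8 MEM@9 WB@10
I4 ld r3 <- r1: IF@5 ID@8 stall=0 (-) EX@9 MEM@10 WB@11
I5 sub r2 <- r4,r5: IF@8 ID@9 stall=1 (RAW on I3.r5 (WB@10)) EX@11 MEM@12 WB@13
I6 add r3 <- r5,r3: IF@9 ID@11 stall=0 (-) EX@12 MEM@13 WB@14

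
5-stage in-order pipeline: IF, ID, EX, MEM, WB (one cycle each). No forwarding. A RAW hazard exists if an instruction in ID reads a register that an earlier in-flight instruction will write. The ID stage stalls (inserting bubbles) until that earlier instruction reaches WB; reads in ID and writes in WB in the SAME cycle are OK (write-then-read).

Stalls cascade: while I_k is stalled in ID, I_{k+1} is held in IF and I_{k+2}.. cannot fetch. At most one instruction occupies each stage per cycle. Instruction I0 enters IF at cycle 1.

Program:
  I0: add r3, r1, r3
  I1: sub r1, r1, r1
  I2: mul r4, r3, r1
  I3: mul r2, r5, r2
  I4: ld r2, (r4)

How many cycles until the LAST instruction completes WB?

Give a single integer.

Answer: 12

Derivation:
I0 add r3 <- r1,r3: IF@1 ID@2 stall=0 (-) EX@3 MEM@4 WB@5
I1 sub r1 <- r1,r1: IF@2 ID@3 stall=0 (-) EX@4 MEM@5 WB@6
I2 mul r4 <- r3,r1: IF@3 ID@4 stall=2 (RAW on I1.r1 (WB@6)) EX@7 MEM@8 WB@9
I3 mul r2 <- r5,r2: IF@4 ID@7 stall=0 (-) EX@8 MEM@9 WB@10
I4 ld r2 <- r4: IF@7 ID@8 stall=1 (RAW on I2.r4 (WB@9)) EX@10 MEM@11 WB@12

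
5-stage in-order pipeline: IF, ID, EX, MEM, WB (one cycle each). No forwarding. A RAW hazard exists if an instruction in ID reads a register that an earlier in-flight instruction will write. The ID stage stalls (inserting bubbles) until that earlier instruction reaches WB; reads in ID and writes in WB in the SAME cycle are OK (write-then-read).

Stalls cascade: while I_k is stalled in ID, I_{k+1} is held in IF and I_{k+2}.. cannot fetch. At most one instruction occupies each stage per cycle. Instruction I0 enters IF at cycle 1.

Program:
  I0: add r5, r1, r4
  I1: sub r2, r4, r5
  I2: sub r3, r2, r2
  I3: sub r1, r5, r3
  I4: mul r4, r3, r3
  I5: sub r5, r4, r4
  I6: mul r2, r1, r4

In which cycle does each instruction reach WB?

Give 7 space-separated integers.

I0 add r5 <- r1,r4: IF@1 ID@2 stall=0 (-) EX@3 MEM@4 WB@5
I1 sub r2 <- r4,r5: IF@2 ID@3 stall=2 (RAW on I0.r5 (WB@5)) EX@6 MEM@7 WB@8
I2 sub r3 <- r2,r2: IF@3 ID@6 stall=2 (RAW on I1.r2 (WB@8)) EX@9 MEM@10 WB@11
I3 sub r1 <- r5,r3: IF@6 ID@9 stall=2 (RAW on I2.r3 (WB@11)) EX@12 MEM@13 WB@14
I4 mul r4 <- r3,r3: IF@9 ID@12 stall=0 (-) EX@13 MEM@14 WB@15
I5 sub r5 <- r4,r4: IF@12 ID@13 stall=2 (RAW on I4.r4 (WB@15)) EX@16 MEM@17 WB@18
I6 mul r2 <- r1,r4: IF@13 ID@16 stall=0 (-) EX@17 MEM@18 WB@19

Answer: 5 8 11 14 15 18 19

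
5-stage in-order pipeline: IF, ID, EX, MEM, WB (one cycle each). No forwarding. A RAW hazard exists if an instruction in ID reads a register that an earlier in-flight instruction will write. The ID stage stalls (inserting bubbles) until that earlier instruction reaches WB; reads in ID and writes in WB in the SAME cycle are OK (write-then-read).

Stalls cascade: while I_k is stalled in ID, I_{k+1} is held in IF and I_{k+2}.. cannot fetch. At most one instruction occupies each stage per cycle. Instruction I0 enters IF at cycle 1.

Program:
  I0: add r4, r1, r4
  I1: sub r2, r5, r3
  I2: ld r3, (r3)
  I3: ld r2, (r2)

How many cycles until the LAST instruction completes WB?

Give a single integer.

I0 add r4 <- r1,r4: IF@1 ID@2 stall=0 (-) EX@3 MEM@4 WB@5
I1 sub r2 <- r5,r3: IF@2 ID@3 stall=0 (-) EX@4 MEM@5 WB@6
I2 ld r3 <- r3: IF@3 ID@4 stall=0 (-) EX@5 MEM@6 WB@7
I3 ld r2 <- r2: IF@4 ID@5 stall=1 (RAW on I1.r2 (WB@6)) EX@7 MEM@8 WB@9

Answer: 9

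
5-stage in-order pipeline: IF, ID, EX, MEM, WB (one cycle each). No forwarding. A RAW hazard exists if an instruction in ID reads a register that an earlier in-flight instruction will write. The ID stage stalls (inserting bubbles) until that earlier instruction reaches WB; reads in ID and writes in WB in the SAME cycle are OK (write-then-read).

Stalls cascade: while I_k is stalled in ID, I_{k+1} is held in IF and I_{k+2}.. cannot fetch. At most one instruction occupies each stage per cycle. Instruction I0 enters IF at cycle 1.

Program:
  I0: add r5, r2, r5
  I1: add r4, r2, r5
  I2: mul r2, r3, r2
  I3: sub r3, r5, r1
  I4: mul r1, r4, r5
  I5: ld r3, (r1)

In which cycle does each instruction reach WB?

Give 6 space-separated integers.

I0 add r5 <- r2,r5: IF@1 ID@2 stall=0 (-) EX@3 MEM@4 WB@5
I1 add r4 <- r2,r5: IF@2 ID@3 stall=2 (RAW on I0.r5 (WB@5)) EX@6 MEM@7 WB@8
I2 mul r2 <- r3,r2: IF@3 ID@6 stall=0 (-) EX@7 MEM@8 WB@9
I3 sub r3 <- r5,r1: IF@6 ID@7 stall=0 (-) EX@8 MEM@9 WB@10
I4 mul r1 <- r4,r5: IF@7 ID@8 stall=0 (-) EX@9 MEM@10 WB@11
I5 ld r3 <- r1: IF@8 ID@9 stall=2 (RAW on I4.r1 (WB@11)) EX@12 MEM@13 WB@14

Answer: 5 8 9 10 11 14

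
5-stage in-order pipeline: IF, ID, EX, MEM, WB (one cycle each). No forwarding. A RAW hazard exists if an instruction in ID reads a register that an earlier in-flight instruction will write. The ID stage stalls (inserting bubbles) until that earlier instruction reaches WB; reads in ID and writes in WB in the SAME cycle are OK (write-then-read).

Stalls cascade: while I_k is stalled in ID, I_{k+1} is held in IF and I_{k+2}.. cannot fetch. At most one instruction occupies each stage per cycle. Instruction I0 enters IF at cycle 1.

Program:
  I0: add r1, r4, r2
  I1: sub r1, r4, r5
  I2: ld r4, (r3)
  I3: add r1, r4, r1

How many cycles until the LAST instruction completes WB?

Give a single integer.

Answer: 10

Derivation:
I0 add r1 <- r4,r2: IF@1 ID@2 stall=0 (-) EX@3 MEM@4 WB@5
I1 sub r1 <- r4,r5: IF@2 ID@3 stall=0 (-) EX@4 MEM@5 WB@6
I2 ld r4 <- r3: IF@3 ID@4 stall=0 (-) EX@5 MEM@6 WB@7
I3 add r1 <- r4,r1: IF@4 ID@5 stall=2 (RAW on I2.r4 (WB@7)) EX@8 MEM@9 WB@10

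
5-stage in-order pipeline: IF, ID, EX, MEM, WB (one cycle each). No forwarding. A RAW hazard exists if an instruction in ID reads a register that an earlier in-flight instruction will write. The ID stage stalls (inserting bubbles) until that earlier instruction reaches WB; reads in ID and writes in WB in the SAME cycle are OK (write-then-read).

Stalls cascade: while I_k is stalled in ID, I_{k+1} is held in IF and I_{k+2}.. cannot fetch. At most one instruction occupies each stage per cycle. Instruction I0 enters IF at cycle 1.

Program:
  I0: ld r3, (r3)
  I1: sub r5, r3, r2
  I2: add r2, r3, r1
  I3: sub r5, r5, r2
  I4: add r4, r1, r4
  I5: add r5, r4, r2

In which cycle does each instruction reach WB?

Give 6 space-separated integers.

Answer: 5 8 9 12 13 16

Derivation:
I0 ld r3 <- r3: IF@1 ID@2 stall=0 (-) EX@3 MEM@4 WB@5
I1 sub r5 <- r3,r2: IF@2 ID@3 stall=2 (RAW on I0.r3 (WB@5)) EX@6 MEM@7 WB@8
I2 add r2 <- r3,r1: IF@3 ID@6 stall=0 (-) EX@7 MEM@8 WB@9
I3 sub r5 <- r5,r2: IF@6 ID@7 stall=2 (RAW on I2.r2 (WB@9)) EX@10 MEM@11 WB@12
I4 add r4 <- r1,r4: IF@7 ID@10 stall=0 (-) EX@11 MEM@12 WB@13
I5 add r5 <- r4,r2: IF@10 ID@11 stall=2 (RAW on I4.r4 (WB@13)) EX@14 MEM@15 WB@16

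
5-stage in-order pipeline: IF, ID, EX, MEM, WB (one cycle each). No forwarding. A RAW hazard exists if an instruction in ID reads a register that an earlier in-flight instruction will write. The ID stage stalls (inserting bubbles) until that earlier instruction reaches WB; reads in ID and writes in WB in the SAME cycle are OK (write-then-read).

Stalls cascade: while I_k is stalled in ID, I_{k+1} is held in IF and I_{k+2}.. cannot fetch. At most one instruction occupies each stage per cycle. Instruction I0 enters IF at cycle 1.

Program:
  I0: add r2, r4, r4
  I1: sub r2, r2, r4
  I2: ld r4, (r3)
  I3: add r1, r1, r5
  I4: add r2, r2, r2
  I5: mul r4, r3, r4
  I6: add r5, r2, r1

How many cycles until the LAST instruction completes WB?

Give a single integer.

I0 add r2 <- r4,r4: IF@1 ID@2 stall=0 (-) EX@3 MEM@4 WB@5
I1 sub r2 <- r2,r4: IF@2 ID@3 stall=2 (RAW on I0.r2 (WB@5)) EX@6 MEM@7 WB@8
I2 ld r4 <- r3: IF@3 ID@6 stall=0 (-) EX@7 MEM@8 WB@9
I3 add r1 <- r1,r5: IF@6 ID@7 stall=0 (-) EX@8 MEM@9 WB@10
I4 add r2 <- r2,r2: IF@7 ID@8 stall=0 (-) EX@9 MEM@10 WB@11
I5 mul r4 <- r3,r4: IF@8 ID@9 stall=0 (-) EX@10 MEM@11 WB@12
I6 add r5 <- r2,r1: IF@9 ID@10 stall=1 (RAW on I4.r2 (WB@11)) EX@12 MEM@13 WB@14

Answer: 14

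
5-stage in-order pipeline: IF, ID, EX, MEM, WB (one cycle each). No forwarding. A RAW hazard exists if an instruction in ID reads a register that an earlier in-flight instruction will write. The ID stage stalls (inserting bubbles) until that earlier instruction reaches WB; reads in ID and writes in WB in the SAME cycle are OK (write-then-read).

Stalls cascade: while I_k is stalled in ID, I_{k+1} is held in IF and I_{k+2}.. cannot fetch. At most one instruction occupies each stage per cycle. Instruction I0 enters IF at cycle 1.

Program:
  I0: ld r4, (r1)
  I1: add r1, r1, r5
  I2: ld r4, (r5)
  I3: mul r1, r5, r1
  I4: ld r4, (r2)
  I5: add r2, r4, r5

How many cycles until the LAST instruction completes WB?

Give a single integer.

Answer: 13

Derivation:
I0 ld r4 <- r1: IF@1 ID@2 stall=0 (-) EX@3 MEM@4 WB@5
I1 add r1 <- r1,r5: IF@2 ID@3 stall=0 (-) EX@4 MEM@5 WB@6
I2 ld r4 <- r5: IF@3 ID@4 stall=0 (-) EX@5 MEM@6 WB@7
I3 mul r1 <- r5,r1: IF@4 ID@5 stall=1 (RAW on I1.r1 (WB@6)) EX@7 MEM@8 WB@9
I4 ld r4 <- r2: IF@5 ID@7 stall=0 (-) EX@8 MEM@9 WB@10
I5 add r2 <- r4,r5: IF@7 ID@8 stall=2 (RAW on I4.r4 (WB@10)) EX@11 MEM@12 WB@13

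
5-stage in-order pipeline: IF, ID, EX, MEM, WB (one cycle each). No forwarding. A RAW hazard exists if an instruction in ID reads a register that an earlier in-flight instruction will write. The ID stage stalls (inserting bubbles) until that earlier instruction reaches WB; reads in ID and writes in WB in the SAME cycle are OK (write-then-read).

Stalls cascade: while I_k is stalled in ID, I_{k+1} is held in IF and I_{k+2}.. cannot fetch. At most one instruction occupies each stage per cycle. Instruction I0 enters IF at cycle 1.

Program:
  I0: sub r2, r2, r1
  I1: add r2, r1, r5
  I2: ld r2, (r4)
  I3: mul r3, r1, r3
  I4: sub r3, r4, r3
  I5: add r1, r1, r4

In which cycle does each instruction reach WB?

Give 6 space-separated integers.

I0 sub r2 <- r2,r1: IF@1 ID@2 stall=0 (-) EX@3 MEM@4 WB@5
I1 add r2 <- r1,r5: IF@2 ID@3 stall=0 (-) EX@4 MEM@5 WB@6
I2 ld r2 <- r4: IF@3 ID@4 stall=0 (-) EX@5 MEM@6 WB@7
I3 mul r3 <- r1,r3: IF@4 ID@5 stall=0 (-) EX@6 MEM@7 WB@8
I4 sub r3 <- r4,r3: IF@5 ID@6 stall=2 (RAW on I3.r3 (WB@8)) EX@9 MEM@10 WB@11
I5 add r1 <- r1,r4: IF@6 ID@9 stall=0 (-) EX@10 MEM@11 WB@12

Answer: 5 6 7 8 11 12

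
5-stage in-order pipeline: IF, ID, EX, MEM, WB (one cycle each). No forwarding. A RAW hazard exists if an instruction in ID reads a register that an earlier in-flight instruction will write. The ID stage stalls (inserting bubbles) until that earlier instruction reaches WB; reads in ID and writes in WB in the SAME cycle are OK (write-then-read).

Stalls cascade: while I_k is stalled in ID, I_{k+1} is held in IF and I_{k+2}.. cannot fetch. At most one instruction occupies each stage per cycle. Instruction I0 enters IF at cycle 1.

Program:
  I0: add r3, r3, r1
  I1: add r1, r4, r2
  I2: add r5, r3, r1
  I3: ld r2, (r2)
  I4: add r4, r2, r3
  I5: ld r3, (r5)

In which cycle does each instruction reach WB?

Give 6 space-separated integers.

I0 add r3 <- r3,r1: IF@1 ID@2 stall=0 (-) EX@3 MEM@4 WB@5
I1 add r1 <- r4,r2: IF@2 ID@3 stall=0 (-) EX@4 MEM@5 WB@6
I2 add r5 <- r3,r1: IF@3 ID@4 stall=2 (RAW on I1.r1 (WB@6)) EX@7 MEM@8 WB@9
I3 ld r2 <- r2: IF@4 ID@7 stall=0 (-) EX@8 MEM@9 WB@10
I4 add r4 <- r2,r3: IF@7 ID@8 stall=2 (RAW on I3.r2 (WB@10)) EX@11 MEM@12 WB@13
I5 ld r3 <- r5: IF@8 ID@11 stall=0 (-) EX@12 MEM@13 WB@14

Answer: 5 6 9 10 13 14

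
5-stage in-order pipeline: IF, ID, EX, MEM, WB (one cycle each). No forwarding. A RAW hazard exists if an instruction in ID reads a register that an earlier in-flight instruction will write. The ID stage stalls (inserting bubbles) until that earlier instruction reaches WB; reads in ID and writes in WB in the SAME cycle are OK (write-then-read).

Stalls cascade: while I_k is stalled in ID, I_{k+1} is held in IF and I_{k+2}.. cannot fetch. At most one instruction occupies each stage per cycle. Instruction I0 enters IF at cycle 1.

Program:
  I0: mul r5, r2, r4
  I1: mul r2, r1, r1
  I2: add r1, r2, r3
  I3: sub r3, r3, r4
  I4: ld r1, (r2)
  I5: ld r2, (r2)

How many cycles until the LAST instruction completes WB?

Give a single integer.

I0 mul r5 <- r2,r4: IF@1 ID@2 stall=0 (-) EX@3 MEM@4 WB@5
I1 mul r2 <- r1,r1: IF@2 ID@3 stall=0 (-) EX@4 MEM@5 WB@6
I2 add r1 <- r2,r3: IF@3 ID@4 stall=2 (RAW on I1.r2 (WB@6)) EX@7 MEM@8 WB@9
I3 sub r3 <- r3,r4: IF@4 ID@7 stall=0 (-) EX@8 MEM@9 WB@10
I4 ld r1 <- r2: IF@7 ID@8 stall=0 (-) EX@9 MEM@10 WB@11
I5 ld r2 <- r2: IF@8 ID@9 stall=0 (-) EX@10 MEM@11 WB@12

Answer: 12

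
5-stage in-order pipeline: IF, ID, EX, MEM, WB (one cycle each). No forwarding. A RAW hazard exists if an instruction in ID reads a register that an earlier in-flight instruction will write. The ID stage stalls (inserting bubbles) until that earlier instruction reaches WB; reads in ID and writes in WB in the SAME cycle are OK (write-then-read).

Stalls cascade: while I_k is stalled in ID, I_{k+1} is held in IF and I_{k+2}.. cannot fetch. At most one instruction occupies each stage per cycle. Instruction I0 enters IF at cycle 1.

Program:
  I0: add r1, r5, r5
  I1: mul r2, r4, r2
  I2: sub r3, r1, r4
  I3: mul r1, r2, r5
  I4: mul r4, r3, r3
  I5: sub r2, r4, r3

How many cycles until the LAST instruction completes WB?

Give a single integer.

I0 add r1 <- r5,r5: IF@1 ID@2 stall=0 (-) EX@3 MEM@4 WB@5
I1 mul r2 <- r4,r2: IF@2 ID@3 stall=0 (-) EX@4 MEM@5 WB@6
I2 sub r3 <- r1,r4: IF@3 ID@4 stall=1 (RAW on I0.r1 (WB@5)) EX@6 MEM@7 WB@8
I3 mul r1 <- r2,r5: IF@4 ID@6 stall=0 (-) EX@7 MEM@8 WB@9
I4 mul r4 <- r3,r3: IF@6 ID@7 stall=1 (RAW on I2.r3 (WB@8)) EX@9 MEM@10 WB@11
I5 sub r2 <- r4,r3: IF@7 ID@9 stall=2 (RAW on I4.r4 (WB@11)) EX@12 MEM@13 WB@14

Answer: 14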